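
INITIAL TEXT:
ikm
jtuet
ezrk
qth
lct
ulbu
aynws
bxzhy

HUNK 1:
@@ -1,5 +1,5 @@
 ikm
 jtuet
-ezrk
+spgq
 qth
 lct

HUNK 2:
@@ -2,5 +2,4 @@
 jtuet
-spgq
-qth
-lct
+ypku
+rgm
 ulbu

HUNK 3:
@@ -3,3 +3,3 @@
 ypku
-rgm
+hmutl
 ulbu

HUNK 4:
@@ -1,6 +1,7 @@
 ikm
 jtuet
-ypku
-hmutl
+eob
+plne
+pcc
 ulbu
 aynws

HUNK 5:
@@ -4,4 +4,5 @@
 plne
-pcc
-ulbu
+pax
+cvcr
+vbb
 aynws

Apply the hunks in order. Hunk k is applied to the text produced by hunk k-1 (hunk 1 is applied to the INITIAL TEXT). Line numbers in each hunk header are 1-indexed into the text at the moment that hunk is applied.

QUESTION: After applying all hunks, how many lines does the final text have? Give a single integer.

Hunk 1: at line 1 remove [ezrk] add [spgq] -> 8 lines: ikm jtuet spgq qth lct ulbu aynws bxzhy
Hunk 2: at line 2 remove [spgq,qth,lct] add [ypku,rgm] -> 7 lines: ikm jtuet ypku rgm ulbu aynws bxzhy
Hunk 3: at line 3 remove [rgm] add [hmutl] -> 7 lines: ikm jtuet ypku hmutl ulbu aynws bxzhy
Hunk 4: at line 1 remove [ypku,hmutl] add [eob,plne,pcc] -> 8 lines: ikm jtuet eob plne pcc ulbu aynws bxzhy
Hunk 5: at line 4 remove [pcc,ulbu] add [pax,cvcr,vbb] -> 9 lines: ikm jtuet eob plne pax cvcr vbb aynws bxzhy
Final line count: 9

Answer: 9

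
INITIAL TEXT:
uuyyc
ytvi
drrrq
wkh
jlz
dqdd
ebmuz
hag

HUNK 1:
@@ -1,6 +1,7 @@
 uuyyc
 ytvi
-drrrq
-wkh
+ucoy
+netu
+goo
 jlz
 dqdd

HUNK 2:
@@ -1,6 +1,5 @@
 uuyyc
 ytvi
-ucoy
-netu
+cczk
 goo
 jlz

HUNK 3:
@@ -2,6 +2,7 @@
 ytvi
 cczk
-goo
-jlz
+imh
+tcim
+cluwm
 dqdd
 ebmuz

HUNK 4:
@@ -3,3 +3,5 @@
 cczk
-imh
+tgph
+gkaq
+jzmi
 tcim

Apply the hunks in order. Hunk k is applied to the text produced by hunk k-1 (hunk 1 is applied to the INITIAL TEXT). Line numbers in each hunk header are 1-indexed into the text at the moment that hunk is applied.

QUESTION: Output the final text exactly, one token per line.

Answer: uuyyc
ytvi
cczk
tgph
gkaq
jzmi
tcim
cluwm
dqdd
ebmuz
hag

Derivation:
Hunk 1: at line 1 remove [drrrq,wkh] add [ucoy,netu,goo] -> 9 lines: uuyyc ytvi ucoy netu goo jlz dqdd ebmuz hag
Hunk 2: at line 1 remove [ucoy,netu] add [cczk] -> 8 lines: uuyyc ytvi cczk goo jlz dqdd ebmuz hag
Hunk 3: at line 2 remove [goo,jlz] add [imh,tcim,cluwm] -> 9 lines: uuyyc ytvi cczk imh tcim cluwm dqdd ebmuz hag
Hunk 4: at line 3 remove [imh] add [tgph,gkaq,jzmi] -> 11 lines: uuyyc ytvi cczk tgph gkaq jzmi tcim cluwm dqdd ebmuz hag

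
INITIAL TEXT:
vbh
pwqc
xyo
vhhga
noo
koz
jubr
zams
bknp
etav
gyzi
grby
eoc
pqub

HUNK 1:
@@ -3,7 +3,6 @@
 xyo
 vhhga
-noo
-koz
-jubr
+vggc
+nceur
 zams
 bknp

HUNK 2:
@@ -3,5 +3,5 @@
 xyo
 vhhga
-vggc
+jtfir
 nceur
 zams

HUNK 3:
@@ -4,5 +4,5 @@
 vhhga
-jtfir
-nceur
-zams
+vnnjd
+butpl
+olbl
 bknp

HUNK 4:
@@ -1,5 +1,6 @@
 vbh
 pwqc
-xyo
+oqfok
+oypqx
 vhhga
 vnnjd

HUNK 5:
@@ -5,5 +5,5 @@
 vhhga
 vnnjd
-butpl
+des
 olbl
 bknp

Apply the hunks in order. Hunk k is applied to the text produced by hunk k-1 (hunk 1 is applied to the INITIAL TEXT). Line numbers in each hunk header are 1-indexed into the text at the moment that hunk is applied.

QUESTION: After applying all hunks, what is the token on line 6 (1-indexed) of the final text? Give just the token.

Answer: vnnjd

Derivation:
Hunk 1: at line 3 remove [noo,koz,jubr] add [vggc,nceur] -> 13 lines: vbh pwqc xyo vhhga vggc nceur zams bknp etav gyzi grby eoc pqub
Hunk 2: at line 3 remove [vggc] add [jtfir] -> 13 lines: vbh pwqc xyo vhhga jtfir nceur zams bknp etav gyzi grby eoc pqub
Hunk 3: at line 4 remove [jtfir,nceur,zams] add [vnnjd,butpl,olbl] -> 13 lines: vbh pwqc xyo vhhga vnnjd butpl olbl bknp etav gyzi grby eoc pqub
Hunk 4: at line 1 remove [xyo] add [oqfok,oypqx] -> 14 lines: vbh pwqc oqfok oypqx vhhga vnnjd butpl olbl bknp etav gyzi grby eoc pqub
Hunk 5: at line 5 remove [butpl] add [des] -> 14 lines: vbh pwqc oqfok oypqx vhhga vnnjd des olbl bknp etav gyzi grby eoc pqub
Final line 6: vnnjd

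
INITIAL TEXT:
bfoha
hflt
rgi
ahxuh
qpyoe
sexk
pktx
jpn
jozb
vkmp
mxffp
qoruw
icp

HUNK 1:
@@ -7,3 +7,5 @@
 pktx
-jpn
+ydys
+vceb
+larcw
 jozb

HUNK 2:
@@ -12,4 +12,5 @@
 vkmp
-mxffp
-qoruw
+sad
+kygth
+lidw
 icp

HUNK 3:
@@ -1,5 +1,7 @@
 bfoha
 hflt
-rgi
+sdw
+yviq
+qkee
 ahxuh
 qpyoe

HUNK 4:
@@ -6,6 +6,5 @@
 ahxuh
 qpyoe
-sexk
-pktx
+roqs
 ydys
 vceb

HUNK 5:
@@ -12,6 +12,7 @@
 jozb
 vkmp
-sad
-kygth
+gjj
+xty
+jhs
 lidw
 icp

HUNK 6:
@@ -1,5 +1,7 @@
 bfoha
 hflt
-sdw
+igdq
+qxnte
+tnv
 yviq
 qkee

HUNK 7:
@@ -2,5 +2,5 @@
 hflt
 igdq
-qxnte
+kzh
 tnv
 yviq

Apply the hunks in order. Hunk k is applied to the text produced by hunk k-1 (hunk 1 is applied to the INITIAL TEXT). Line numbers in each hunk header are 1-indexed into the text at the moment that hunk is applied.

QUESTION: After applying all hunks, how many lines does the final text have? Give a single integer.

Hunk 1: at line 7 remove [jpn] add [ydys,vceb,larcw] -> 15 lines: bfoha hflt rgi ahxuh qpyoe sexk pktx ydys vceb larcw jozb vkmp mxffp qoruw icp
Hunk 2: at line 12 remove [mxffp,qoruw] add [sad,kygth,lidw] -> 16 lines: bfoha hflt rgi ahxuh qpyoe sexk pktx ydys vceb larcw jozb vkmp sad kygth lidw icp
Hunk 3: at line 1 remove [rgi] add [sdw,yviq,qkee] -> 18 lines: bfoha hflt sdw yviq qkee ahxuh qpyoe sexk pktx ydys vceb larcw jozb vkmp sad kygth lidw icp
Hunk 4: at line 6 remove [sexk,pktx] add [roqs] -> 17 lines: bfoha hflt sdw yviq qkee ahxuh qpyoe roqs ydys vceb larcw jozb vkmp sad kygth lidw icp
Hunk 5: at line 12 remove [sad,kygth] add [gjj,xty,jhs] -> 18 lines: bfoha hflt sdw yviq qkee ahxuh qpyoe roqs ydys vceb larcw jozb vkmp gjj xty jhs lidw icp
Hunk 6: at line 1 remove [sdw] add [igdq,qxnte,tnv] -> 20 lines: bfoha hflt igdq qxnte tnv yviq qkee ahxuh qpyoe roqs ydys vceb larcw jozb vkmp gjj xty jhs lidw icp
Hunk 7: at line 2 remove [qxnte] add [kzh] -> 20 lines: bfoha hflt igdq kzh tnv yviq qkee ahxuh qpyoe roqs ydys vceb larcw jozb vkmp gjj xty jhs lidw icp
Final line count: 20

Answer: 20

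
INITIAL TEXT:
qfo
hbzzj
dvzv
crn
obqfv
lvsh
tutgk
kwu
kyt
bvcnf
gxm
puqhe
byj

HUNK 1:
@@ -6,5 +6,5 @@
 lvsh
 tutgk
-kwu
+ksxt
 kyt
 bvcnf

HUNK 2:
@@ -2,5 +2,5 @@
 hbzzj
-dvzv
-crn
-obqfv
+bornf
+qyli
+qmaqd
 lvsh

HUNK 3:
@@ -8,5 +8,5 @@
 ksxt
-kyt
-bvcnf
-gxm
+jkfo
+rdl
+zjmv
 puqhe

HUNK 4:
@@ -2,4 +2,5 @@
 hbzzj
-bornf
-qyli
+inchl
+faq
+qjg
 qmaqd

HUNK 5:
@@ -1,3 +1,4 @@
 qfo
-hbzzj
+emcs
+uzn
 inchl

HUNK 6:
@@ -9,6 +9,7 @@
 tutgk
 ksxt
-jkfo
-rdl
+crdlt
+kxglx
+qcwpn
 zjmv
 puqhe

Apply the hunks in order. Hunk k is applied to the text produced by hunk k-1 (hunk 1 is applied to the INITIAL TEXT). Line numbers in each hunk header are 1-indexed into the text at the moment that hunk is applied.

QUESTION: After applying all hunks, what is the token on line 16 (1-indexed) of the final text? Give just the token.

Answer: byj

Derivation:
Hunk 1: at line 6 remove [kwu] add [ksxt] -> 13 lines: qfo hbzzj dvzv crn obqfv lvsh tutgk ksxt kyt bvcnf gxm puqhe byj
Hunk 2: at line 2 remove [dvzv,crn,obqfv] add [bornf,qyli,qmaqd] -> 13 lines: qfo hbzzj bornf qyli qmaqd lvsh tutgk ksxt kyt bvcnf gxm puqhe byj
Hunk 3: at line 8 remove [kyt,bvcnf,gxm] add [jkfo,rdl,zjmv] -> 13 lines: qfo hbzzj bornf qyli qmaqd lvsh tutgk ksxt jkfo rdl zjmv puqhe byj
Hunk 4: at line 2 remove [bornf,qyli] add [inchl,faq,qjg] -> 14 lines: qfo hbzzj inchl faq qjg qmaqd lvsh tutgk ksxt jkfo rdl zjmv puqhe byj
Hunk 5: at line 1 remove [hbzzj] add [emcs,uzn] -> 15 lines: qfo emcs uzn inchl faq qjg qmaqd lvsh tutgk ksxt jkfo rdl zjmv puqhe byj
Hunk 6: at line 9 remove [jkfo,rdl] add [crdlt,kxglx,qcwpn] -> 16 lines: qfo emcs uzn inchl faq qjg qmaqd lvsh tutgk ksxt crdlt kxglx qcwpn zjmv puqhe byj
Final line 16: byj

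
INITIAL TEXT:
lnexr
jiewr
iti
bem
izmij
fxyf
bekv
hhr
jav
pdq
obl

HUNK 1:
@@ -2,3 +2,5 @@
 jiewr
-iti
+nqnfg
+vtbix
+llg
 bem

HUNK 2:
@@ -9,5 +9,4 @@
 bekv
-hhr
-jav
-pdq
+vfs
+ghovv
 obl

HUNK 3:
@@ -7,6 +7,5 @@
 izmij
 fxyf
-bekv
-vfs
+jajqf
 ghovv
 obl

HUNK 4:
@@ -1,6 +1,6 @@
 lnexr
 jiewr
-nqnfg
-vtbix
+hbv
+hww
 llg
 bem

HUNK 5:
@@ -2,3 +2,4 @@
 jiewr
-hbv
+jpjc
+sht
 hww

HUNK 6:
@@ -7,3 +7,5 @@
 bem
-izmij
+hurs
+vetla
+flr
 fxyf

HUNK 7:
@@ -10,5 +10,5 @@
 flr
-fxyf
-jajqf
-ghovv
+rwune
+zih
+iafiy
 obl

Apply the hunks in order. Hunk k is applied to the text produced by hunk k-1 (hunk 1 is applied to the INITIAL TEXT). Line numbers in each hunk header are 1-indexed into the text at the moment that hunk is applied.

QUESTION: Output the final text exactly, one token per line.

Hunk 1: at line 2 remove [iti] add [nqnfg,vtbix,llg] -> 13 lines: lnexr jiewr nqnfg vtbix llg bem izmij fxyf bekv hhr jav pdq obl
Hunk 2: at line 9 remove [hhr,jav,pdq] add [vfs,ghovv] -> 12 lines: lnexr jiewr nqnfg vtbix llg bem izmij fxyf bekv vfs ghovv obl
Hunk 3: at line 7 remove [bekv,vfs] add [jajqf] -> 11 lines: lnexr jiewr nqnfg vtbix llg bem izmij fxyf jajqf ghovv obl
Hunk 4: at line 1 remove [nqnfg,vtbix] add [hbv,hww] -> 11 lines: lnexr jiewr hbv hww llg bem izmij fxyf jajqf ghovv obl
Hunk 5: at line 2 remove [hbv] add [jpjc,sht] -> 12 lines: lnexr jiewr jpjc sht hww llg bem izmij fxyf jajqf ghovv obl
Hunk 6: at line 7 remove [izmij] add [hurs,vetla,flr] -> 14 lines: lnexr jiewr jpjc sht hww llg bem hurs vetla flr fxyf jajqf ghovv obl
Hunk 7: at line 10 remove [fxyf,jajqf,ghovv] add [rwune,zih,iafiy] -> 14 lines: lnexr jiewr jpjc sht hww llg bem hurs vetla flr rwune zih iafiy obl

Answer: lnexr
jiewr
jpjc
sht
hww
llg
bem
hurs
vetla
flr
rwune
zih
iafiy
obl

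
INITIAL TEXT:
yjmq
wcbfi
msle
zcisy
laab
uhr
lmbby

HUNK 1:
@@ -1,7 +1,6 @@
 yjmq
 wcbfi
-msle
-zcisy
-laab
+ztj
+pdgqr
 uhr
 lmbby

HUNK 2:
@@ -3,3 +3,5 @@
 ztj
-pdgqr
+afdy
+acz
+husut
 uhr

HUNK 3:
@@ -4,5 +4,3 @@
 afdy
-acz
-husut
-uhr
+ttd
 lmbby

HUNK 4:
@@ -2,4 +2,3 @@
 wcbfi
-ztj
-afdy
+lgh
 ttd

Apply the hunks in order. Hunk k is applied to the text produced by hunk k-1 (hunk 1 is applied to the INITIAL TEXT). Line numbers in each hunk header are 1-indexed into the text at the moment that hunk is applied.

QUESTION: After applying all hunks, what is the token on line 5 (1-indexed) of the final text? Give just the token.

Hunk 1: at line 1 remove [msle,zcisy,laab] add [ztj,pdgqr] -> 6 lines: yjmq wcbfi ztj pdgqr uhr lmbby
Hunk 2: at line 3 remove [pdgqr] add [afdy,acz,husut] -> 8 lines: yjmq wcbfi ztj afdy acz husut uhr lmbby
Hunk 3: at line 4 remove [acz,husut,uhr] add [ttd] -> 6 lines: yjmq wcbfi ztj afdy ttd lmbby
Hunk 4: at line 2 remove [ztj,afdy] add [lgh] -> 5 lines: yjmq wcbfi lgh ttd lmbby
Final line 5: lmbby

Answer: lmbby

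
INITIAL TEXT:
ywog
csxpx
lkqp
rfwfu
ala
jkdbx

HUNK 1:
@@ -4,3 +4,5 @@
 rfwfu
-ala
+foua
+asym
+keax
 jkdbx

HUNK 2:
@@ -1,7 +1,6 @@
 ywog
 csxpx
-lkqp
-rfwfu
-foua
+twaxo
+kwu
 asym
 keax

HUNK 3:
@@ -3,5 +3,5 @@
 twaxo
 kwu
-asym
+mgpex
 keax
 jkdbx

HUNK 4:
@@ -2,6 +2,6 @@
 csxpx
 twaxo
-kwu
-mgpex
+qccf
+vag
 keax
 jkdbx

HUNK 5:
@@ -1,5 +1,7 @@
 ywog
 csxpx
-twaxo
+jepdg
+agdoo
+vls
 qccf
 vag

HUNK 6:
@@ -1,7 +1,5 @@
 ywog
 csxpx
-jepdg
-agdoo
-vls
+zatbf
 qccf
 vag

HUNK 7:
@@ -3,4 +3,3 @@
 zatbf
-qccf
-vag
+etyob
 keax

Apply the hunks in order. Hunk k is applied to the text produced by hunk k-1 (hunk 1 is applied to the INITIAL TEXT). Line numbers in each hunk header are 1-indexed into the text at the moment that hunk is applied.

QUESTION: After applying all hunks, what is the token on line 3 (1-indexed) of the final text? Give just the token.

Answer: zatbf

Derivation:
Hunk 1: at line 4 remove [ala] add [foua,asym,keax] -> 8 lines: ywog csxpx lkqp rfwfu foua asym keax jkdbx
Hunk 2: at line 1 remove [lkqp,rfwfu,foua] add [twaxo,kwu] -> 7 lines: ywog csxpx twaxo kwu asym keax jkdbx
Hunk 3: at line 3 remove [asym] add [mgpex] -> 7 lines: ywog csxpx twaxo kwu mgpex keax jkdbx
Hunk 4: at line 2 remove [kwu,mgpex] add [qccf,vag] -> 7 lines: ywog csxpx twaxo qccf vag keax jkdbx
Hunk 5: at line 1 remove [twaxo] add [jepdg,agdoo,vls] -> 9 lines: ywog csxpx jepdg agdoo vls qccf vag keax jkdbx
Hunk 6: at line 1 remove [jepdg,agdoo,vls] add [zatbf] -> 7 lines: ywog csxpx zatbf qccf vag keax jkdbx
Hunk 7: at line 3 remove [qccf,vag] add [etyob] -> 6 lines: ywog csxpx zatbf etyob keax jkdbx
Final line 3: zatbf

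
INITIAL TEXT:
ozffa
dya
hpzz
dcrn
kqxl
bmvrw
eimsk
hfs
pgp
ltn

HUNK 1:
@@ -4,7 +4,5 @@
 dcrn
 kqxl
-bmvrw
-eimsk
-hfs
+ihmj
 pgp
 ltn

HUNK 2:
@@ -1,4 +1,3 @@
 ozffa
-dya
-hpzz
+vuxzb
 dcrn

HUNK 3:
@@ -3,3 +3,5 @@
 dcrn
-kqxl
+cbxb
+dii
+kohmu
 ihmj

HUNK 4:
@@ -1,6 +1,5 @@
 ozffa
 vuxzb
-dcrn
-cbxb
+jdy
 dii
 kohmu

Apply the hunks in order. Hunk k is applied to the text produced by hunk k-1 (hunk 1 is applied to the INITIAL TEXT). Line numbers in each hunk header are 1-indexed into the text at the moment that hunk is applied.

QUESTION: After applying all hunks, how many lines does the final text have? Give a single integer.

Answer: 8

Derivation:
Hunk 1: at line 4 remove [bmvrw,eimsk,hfs] add [ihmj] -> 8 lines: ozffa dya hpzz dcrn kqxl ihmj pgp ltn
Hunk 2: at line 1 remove [dya,hpzz] add [vuxzb] -> 7 lines: ozffa vuxzb dcrn kqxl ihmj pgp ltn
Hunk 3: at line 3 remove [kqxl] add [cbxb,dii,kohmu] -> 9 lines: ozffa vuxzb dcrn cbxb dii kohmu ihmj pgp ltn
Hunk 4: at line 1 remove [dcrn,cbxb] add [jdy] -> 8 lines: ozffa vuxzb jdy dii kohmu ihmj pgp ltn
Final line count: 8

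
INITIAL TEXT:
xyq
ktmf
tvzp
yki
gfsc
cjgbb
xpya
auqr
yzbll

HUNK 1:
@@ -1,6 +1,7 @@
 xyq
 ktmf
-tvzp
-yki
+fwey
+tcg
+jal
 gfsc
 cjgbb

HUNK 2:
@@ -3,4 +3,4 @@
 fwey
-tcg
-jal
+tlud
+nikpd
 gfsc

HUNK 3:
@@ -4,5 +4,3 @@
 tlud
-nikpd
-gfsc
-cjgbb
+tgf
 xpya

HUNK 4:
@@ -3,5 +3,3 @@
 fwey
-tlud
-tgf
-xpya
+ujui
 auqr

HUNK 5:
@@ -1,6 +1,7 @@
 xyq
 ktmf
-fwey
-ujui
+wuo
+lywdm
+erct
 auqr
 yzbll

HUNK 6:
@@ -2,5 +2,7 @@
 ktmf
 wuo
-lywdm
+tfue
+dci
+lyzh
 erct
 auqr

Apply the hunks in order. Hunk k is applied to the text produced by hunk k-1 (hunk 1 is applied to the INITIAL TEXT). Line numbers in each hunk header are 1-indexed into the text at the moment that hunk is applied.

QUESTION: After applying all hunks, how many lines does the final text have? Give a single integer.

Hunk 1: at line 1 remove [tvzp,yki] add [fwey,tcg,jal] -> 10 lines: xyq ktmf fwey tcg jal gfsc cjgbb xpya auqr yzbll
Hunk 2: at line 3 remove [tcg,jal] add [tlud,nikpd] -> 10 lines: xyq ktmf fwey tlud nikpd gfsc cjgbb xpya auqr yzbll
Hunk 3: at line 4 remove [nikpd,gfsc,cjgbb] add [tgf] -> 8 lines: xyq ktmf fwey tlud tgf xpya auqr yzbll
Hunk 4: at line 3 remove [tlud,tgf,xpya] add [ujui] -> 6 lines: xyq ktmf fwey ujui auqr yzbll
Hunk 5: at line 1 remove [fwey,ujui] add [wuo,lywdm,erct] -> 7 lines: xyq ktmf wuo lywdm erct auqr yzbll
Hunk 6: at line 2 remove [lywdm] add [tfue,dci,lyzh] -> 9 lines: xyq ktmf wuo tfue dci lyzh erct auqr yzbll
Final line count: 9

Answer: 9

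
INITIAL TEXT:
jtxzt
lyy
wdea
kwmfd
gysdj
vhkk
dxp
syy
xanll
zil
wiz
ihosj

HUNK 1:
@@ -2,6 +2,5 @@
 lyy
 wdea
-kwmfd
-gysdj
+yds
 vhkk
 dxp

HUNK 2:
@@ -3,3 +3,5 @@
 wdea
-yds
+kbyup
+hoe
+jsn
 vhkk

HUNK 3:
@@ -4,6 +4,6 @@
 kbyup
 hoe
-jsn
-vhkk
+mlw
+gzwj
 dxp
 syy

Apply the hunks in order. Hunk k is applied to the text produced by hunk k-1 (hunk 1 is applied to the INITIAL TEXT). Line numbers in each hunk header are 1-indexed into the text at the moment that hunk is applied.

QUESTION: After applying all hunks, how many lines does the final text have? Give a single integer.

Answer: 13

Derivation:
Hunk 1: at line 2 remove [kwmfd,gysdj] add [yds] -> 11 lines: jtxzt lyy wdea yds vhkk dxp syy xanll zil wiz ihosj
Hunk 2: at line 3 remove [yds] add [kbyup,hoe,jsn] -> 13 lines: jtxzt lyy wdea kbyup hoe jsn vhkk dxp syy xanll zil wiz ihosj
Hunk 3: at line 4 remove [jsn,vhkk] add [mlw,gzwj] -> 13 lines: jtxzt lyy wdea kbyup hoe mlw gzwj dxp syy xanll zil wiz ihosj
Final line count: 13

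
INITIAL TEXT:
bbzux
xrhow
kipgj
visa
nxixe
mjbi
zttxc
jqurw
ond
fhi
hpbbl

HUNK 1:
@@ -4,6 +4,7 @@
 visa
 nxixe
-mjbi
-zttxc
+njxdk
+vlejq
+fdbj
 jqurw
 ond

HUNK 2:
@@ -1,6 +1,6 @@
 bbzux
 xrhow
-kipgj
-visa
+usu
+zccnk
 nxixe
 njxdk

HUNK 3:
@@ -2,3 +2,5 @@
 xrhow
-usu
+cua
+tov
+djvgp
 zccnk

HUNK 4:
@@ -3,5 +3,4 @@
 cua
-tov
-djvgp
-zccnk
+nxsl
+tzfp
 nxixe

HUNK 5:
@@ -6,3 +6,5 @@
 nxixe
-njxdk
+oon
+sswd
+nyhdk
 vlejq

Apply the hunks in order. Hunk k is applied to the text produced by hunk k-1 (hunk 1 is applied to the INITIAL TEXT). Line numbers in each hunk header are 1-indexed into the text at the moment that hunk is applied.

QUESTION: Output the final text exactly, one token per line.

Answer: bbzux
xrhow
cua
nxsl
tzfp
nxixe
oon
sswd
nyhdk
vlejq
fdbj
jqurw
ond
fhi
hpbbl

Derivation:
Hunk 1: at line 4 remove [mjbi,zttxc] add [njxdk,vlejq,fdbj] -> 12 lines: bbzux xrhow kipgj visa nxixe njxdk vlejq fdbj jqurw ond fhi hpbbl
Hunk 2: at line 1 remove [kipgj,visa] add [usu,zccnk] -> 12 lines: bbzux xrhow usu zccnk nxixe njxdk vlejq fdbj jqurw ond fhi hpbbl
Hunk 3: at line 2 remove [usu] add [cua,tov,djvgp] -> 14 lines: bbzux xrhow cua tov djvgp zccnk nxixe njxdk vlejq fdbj jqurw ond fhi hpbbl
Hunk 4: at line 3 remove [tov,djvgp,zccnk] add [nxsl,tzfp] -> 13 lines: bbzux xrhow cua nxsl tzfp nxixe njxdk vlejq fdbj jqurw ond fhi hpbbl
Hunk 5: at line 6 remove [njxdk] add [oon,sswd,nyhdk] -> 15 lines: bbzux xrhow cua nxsl tzfp nxixe oon sswd nyhdk vlejq fdbj jqurw ond fhi hpbbl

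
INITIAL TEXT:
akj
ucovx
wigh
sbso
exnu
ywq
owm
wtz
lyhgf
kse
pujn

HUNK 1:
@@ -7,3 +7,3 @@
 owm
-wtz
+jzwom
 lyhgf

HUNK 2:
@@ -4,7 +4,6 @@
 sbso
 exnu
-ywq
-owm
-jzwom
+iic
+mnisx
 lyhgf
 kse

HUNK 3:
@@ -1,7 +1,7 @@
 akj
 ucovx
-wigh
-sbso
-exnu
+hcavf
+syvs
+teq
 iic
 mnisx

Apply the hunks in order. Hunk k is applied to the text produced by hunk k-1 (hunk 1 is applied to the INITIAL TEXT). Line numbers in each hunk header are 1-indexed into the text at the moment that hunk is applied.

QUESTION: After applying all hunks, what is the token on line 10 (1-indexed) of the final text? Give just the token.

Answer: pujn

Derivation:
Hunk 1: at line 7 remove [wtz] add [jzwom] -> 11 lines: akj ucovx wigh sbso exnu ywq owm jzwom lyhgf kse pujn
Hunk 2: at line 4 remove [ywq,owm,jzwom] add [iic,mnisx] -> 10 lines: akj ucovx wigh sbso exnu iic mnisx lyhgf kse pujn
Hunk 3: at line 1 remove [wigh,sbso,exnu] add [hcavf,syvs,teq] -> 10 lines: akj ucovx hcavf syvs teq iic mnisx lyhgf kse pujn
Final line 10: pujn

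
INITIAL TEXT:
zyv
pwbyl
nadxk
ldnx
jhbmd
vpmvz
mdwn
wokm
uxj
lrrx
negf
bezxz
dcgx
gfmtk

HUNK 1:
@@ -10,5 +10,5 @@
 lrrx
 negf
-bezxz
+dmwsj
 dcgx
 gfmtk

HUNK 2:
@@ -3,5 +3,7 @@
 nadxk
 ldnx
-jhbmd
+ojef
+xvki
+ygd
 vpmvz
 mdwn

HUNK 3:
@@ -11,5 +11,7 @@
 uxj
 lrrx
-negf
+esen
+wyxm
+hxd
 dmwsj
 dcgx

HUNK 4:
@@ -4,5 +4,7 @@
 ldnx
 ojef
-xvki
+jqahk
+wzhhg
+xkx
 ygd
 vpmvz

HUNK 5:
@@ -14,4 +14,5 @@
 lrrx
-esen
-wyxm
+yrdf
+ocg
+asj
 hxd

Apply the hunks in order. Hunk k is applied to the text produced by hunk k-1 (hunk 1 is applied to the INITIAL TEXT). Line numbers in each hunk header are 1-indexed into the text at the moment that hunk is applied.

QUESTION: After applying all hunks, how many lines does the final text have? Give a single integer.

Hunk 1: at line 10 remove [bezxz] add [dmwsj] -> 14 lines: zyv pwbyl nadxk ldnx jhbmd vpmvz mdwn wokm uxj lrrx negf dmwsj dcgx gfmtk
Hunk 2: at line 3 remove [jhbmd] add [ojef,xvki,ygd] -> 16 lines: zyv pwbyl nadxk ldnx ojef xvki ygd vpmvz mdwn wokm uxj lrrx negf dmwsj dcgx gfmtk
Hunk 3: at line 11 remove [negf] add [esen,wyxm,hxd] -> 18 lines: zyv pwbyl nadxk ldnx ojef xvki ygd vpmvz mdwn wokm uxj lrrx esen wyxm hxd dmwsj dcgx gfmtk
Hunk 4: at line 4 remove [xvki] add [jqahk,wzhhg,xkx] -> 20 lines: zyv pwbyl nadxk ldnx ojef jqahk wzhhg xkx ygd vpmvz mdwn wokm uxj lrrx esen wyxm hxd dmwsj dcgx gfmtk
Hunk 5: at line 14 remove [esen,wyxm] add [yrdf,ocg,asj] -> 21 lines: zyv pwbyl nadxk ldnx ojef jqahk wzhhg xkx ygd vpmvz mdwn wokm uxj lrrx yrdf ocg asj hxd dmwsj dcgx gfmtk
Final line count: 21

Answer: 21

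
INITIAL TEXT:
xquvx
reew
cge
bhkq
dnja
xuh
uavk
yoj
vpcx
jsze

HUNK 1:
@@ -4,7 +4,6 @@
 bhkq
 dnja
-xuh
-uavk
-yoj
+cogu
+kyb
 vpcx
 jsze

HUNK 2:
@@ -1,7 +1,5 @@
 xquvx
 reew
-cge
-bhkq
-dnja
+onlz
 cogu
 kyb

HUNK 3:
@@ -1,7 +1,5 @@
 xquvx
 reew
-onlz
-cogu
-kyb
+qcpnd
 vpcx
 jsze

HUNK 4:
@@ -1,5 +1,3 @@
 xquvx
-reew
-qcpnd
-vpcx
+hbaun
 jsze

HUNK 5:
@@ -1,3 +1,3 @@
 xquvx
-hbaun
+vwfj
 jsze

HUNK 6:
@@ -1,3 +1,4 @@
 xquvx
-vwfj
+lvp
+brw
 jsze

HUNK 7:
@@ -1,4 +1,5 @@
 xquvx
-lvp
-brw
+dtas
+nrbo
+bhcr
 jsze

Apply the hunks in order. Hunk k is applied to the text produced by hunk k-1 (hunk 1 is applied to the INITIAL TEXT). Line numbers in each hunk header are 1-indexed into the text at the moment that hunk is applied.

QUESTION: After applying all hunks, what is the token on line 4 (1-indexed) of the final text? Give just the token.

Hunk 1: at line 4 remove [xuh,uavk,yoj] add [cogu,kyb] -> 9 lines: xquvx reew cge bhkq dnja cogu kyb vpcx jsze
Hunk 2: at line 1 remove [cge,bhkq,dnja] add [onlz] -> 7 lines: xquvx reew onlz cogu kyb vpcx jsze
Hunk 3: at line 1 remove [onlz,cogu,kyb] add [qcpnd] -> 5 lines: xquvx reew qcpnd vpcx jsze
Hunk 4: at line 1 remove [reew,qcpnd,vpcx] add [hbaun] -> 3 lines: xquvx hbaun jsze
Hunk 5: at line 1 remove [hbaun] add [vwfj] -> 3 lines: xquvx vwfj jsze
Hunk 6: at line 1 remove [vwfj] add [lvp,brw] -> 4 lines: xquvx lvp brw jsze
Hunk 7: at line 1 remove [lvp,brw] add [dtas,nrbo,bhcr] -> 5 lines: xquvx dtas nrbo bhcr jsze
Final line 4: bhcr

Answer: bhcr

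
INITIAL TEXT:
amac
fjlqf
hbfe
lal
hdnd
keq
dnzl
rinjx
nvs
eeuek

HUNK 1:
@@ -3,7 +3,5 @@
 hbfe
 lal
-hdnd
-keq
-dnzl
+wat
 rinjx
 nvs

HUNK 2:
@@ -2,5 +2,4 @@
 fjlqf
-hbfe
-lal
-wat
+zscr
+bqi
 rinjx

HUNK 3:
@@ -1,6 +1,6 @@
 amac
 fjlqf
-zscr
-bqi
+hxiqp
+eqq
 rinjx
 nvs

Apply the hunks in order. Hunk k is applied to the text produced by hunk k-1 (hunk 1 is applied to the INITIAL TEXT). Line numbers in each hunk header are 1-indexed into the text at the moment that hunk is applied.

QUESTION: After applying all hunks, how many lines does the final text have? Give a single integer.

Hunk 1: at line 3 remove [hdnd,keq,dnzl] add [wat] -> 8 lines: amac fjlqf hbfe lal wat rinjx nvs eeuek
Hunk 2: at line 2 remove [hbfe,lal,wat] add [zscr,bqi] -> 7 lines: amac fjlqf zscr bqi rinjx nvs eeuek
Hunk 3: at line 1 remove [zscr,bqi] add [hxiqp,eqq] -> 7 lines: amac fjlqf hxiqp eqq rinjx nvs eeuek
Final line count: 7

Answer: 7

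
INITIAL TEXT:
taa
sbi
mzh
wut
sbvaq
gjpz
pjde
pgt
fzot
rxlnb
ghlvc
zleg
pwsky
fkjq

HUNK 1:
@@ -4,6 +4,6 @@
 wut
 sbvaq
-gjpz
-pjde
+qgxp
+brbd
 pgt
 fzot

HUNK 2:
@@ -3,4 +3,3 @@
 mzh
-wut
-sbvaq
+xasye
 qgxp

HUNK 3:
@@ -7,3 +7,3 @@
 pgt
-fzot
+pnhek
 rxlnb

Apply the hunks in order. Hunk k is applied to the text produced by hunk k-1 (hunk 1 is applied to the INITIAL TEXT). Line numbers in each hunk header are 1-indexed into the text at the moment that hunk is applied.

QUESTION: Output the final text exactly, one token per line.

Answer: taa
sbi
mzh
xasye
qgxp
brbd
pgt
pnhek
rxlnb
ghlvc
zleg
pwsky
fkjq

Derivation:
Hunk 1: at line 4 remove [gjpz,pjde] add [qgxp,brbd] -> 14 lines: taa sbi mzh wut sbvaq qgxp brbd pgt fzot rxlnb ghlvc zleg pwsky fkjq
Hunk 2: at line 3 remove [wut,sbvaq] add [xasye] -> 13 lines: taa sbi mzh xasye qgxp brbd pgt fzot rxlnb ghlvc zleg pwsky fkjq
Hunk 3: at line 7 remove [fzot] add [pnhek] -> 13 lines: taa sbi mzh xasye qgxp brbd pgt pnhek rxlnb ghlvc zleg pwsky fkjq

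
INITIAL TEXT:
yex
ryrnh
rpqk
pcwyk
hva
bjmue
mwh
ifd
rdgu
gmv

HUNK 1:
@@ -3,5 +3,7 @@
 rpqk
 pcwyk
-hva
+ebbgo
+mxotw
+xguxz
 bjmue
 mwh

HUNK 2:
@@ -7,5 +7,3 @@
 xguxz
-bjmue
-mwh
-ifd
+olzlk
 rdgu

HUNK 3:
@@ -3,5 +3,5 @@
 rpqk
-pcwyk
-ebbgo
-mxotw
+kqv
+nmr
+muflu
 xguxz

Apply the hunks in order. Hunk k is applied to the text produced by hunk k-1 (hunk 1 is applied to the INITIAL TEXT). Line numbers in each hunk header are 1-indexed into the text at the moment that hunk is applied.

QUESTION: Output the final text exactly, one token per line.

Hunk 1: at line 3 remove [hva] add [ebbgo,mxotw,xguxz] -> 12 lines: yex ryrnh rpqk pcwyk ebbgo mxotw xguxz bjmue mwh ifd rdgu gmv
Hunk 2: at line 7 remove [bjmue,mwh,ifd] add [olzlk] -> 10 lines: yex ryrnh rpqk pcwyk ebbgo mxotw xguxz olzlk rdgu gmv
Hunk 3: at line 3 remove [pcwyk,ebbgo,mxotw] add [kqv,nmr,muflu] -> 10 lines: yex ryrnh rpqk kqv nmr muflu xguxz olzlk rdgu gmv

Answer: yex
ryrnh
rpqk
kqv
nmr
muflu
xguxz
olzlk
rdgu
gmv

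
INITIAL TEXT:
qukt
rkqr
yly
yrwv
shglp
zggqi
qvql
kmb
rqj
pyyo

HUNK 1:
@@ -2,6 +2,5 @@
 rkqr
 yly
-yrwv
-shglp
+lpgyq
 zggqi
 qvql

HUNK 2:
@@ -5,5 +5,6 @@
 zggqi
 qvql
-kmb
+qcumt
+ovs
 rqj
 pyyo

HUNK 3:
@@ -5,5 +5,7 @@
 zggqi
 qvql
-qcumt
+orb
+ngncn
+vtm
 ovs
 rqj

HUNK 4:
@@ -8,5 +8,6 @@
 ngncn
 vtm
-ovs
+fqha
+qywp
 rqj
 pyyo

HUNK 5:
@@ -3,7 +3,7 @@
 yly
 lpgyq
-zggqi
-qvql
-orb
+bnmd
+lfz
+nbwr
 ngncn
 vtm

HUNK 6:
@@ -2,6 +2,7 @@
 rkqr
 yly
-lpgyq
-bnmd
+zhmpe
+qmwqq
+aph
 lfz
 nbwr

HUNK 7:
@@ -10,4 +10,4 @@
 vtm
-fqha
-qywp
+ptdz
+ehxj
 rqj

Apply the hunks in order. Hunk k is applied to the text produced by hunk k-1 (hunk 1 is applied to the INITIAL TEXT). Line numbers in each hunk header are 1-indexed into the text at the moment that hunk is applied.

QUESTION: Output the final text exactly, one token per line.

Answer: qukt
rkqr
yly
zhmpe
qmwqq
aph
lfz
nbwr
ngncn
vtm
ptdz
ehxj
rqj
pyyo

Derivation:
Hunk 1: at line 2 remove [yrwv,shglp] add [lpgyq] -> 9 lines: qukt rkqr yly lpgyq zggqi qvql kmb rqj pyyo
Hunk 2: at line 5 remove [kmb] add [qcumt,ovs] -> 10 lines: qukt rkqr yly lpgyq zggqi qvql qcumt ovs rqj pyyo
Hunk 3: at line 5 remove [qcumt] add [orb,ngncn,vtm] -> 12 lines: qukt rkqr yly lpgyq zggqi qvql orb ngncn vtm ovs rqj pyyo
Hunk 4: at line 8 remove [ovs] add [fqha,qywp] -> 13 lines: qukt rkqr yly lpgyq zggqi qvql orb ngncn vtm fqha qywp rqj pyyo
Hunk 5: at line 3 remove [zggqi,qvql,orb] add [bnmd,lfz,nbwr] -> 13 lines: qukt rkqr yly lpgyq bnmd lfz nbwr ngncn vtm fqha qywp rqj pyyo
Hunk 6: at line 2 remove [lpgyq,bnmd] add [zhmpe,qmwqq,aph] -> 14 lines: qukt rkqr yly zhmpe qmwqq aph lfz nbwr ngncn vtm fqha qywp rqj pyyo
Hunk 7: at line 10 remove [fqha,qywp] add [ptdz,ehxj] -> 14 lines: qukt rkqr yly zhmpe qmwqq aph lfz nbwr ngncn vtm ptdz ehxj rqj pyyo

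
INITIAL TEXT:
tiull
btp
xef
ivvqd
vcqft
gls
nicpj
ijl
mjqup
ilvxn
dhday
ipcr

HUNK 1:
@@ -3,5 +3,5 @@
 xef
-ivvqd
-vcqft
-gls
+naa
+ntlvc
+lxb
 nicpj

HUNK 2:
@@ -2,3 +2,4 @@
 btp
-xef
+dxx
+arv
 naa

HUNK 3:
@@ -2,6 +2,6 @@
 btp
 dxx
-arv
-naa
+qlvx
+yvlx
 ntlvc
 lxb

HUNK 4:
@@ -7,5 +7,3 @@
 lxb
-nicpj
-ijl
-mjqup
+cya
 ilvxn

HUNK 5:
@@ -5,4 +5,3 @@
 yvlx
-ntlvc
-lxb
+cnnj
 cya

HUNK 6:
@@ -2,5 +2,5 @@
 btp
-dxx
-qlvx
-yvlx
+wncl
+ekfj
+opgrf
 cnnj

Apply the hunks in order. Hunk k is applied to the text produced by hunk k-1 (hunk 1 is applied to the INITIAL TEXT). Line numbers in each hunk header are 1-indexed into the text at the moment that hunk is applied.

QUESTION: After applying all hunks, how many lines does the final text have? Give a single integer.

Answer: 10

Derivation:
Hunk 1: at line 3 remove [ivvqd,vcqft,gls] add [naa,ntlvc,lxb] -> 12 lines: tiull btp xef naa ntlvc lxb nicpj ijl mjqup ilvxn dhday ipcr
Hunk 2: at line 2 remove [xef] add [dxx,arv] -> 13 lines: tiull btp dxx arv naa ntlvc lxb nicpj ijl mjqup ilvxn dhday ipcr
Hunk 3: at line 2 remove [arv,naa] add [qlvx,yvlx] -> 13 lines: tiull btp dxx qlvx yvlx ntlvc lxb nicpj ijl mjqup ilvxn dhday ipcr
Hunk 4: at line 7 remove [nicpj,ijl,mjqup] add [cya] -> 11 lines: tiull btp dxx qlvx yvlx ntlvc lxb cya ilvxn dhday ipcr
Hunk 5: at line 5 remove [ntlvc,lxb] add [cnnj] -> 10 lines: tiull btp dxx qlvx yvlx cnnj cya ilvxn dhday ipcr
Hunk 6: at line 2 remove [dxx,qlvx,yvlx] add [wncl,ekfj,opgrf] -> 10 lines: tiull btp wncl ekfj opgrf cnnj cya ilvxn dhday ipcr
Final line count: 10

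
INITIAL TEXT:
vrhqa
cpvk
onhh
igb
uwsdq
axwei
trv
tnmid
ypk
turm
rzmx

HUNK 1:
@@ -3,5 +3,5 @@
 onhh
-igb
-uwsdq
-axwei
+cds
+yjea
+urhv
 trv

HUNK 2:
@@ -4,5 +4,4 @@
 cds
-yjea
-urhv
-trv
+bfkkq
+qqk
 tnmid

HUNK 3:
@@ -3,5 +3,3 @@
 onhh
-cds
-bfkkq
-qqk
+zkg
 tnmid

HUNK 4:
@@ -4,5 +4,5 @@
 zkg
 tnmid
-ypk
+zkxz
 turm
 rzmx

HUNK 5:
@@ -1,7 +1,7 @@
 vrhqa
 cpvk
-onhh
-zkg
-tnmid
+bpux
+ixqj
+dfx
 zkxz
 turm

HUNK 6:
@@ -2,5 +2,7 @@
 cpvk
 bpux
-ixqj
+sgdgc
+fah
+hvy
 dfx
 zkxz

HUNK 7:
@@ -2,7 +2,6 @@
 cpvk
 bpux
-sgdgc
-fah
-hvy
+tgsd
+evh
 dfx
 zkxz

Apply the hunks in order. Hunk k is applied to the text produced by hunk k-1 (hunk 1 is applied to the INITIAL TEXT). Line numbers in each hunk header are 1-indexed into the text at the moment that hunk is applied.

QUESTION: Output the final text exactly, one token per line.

Answer: vrhqa
cpvk
bpux
tgsd
evh
dfx
zkxz
turm
rzmx

Derivation:
Hunk 1: at line 3 remove [igb,uwsdq,axwei] add [cds,yjea,urhv] -> 11 lines: vrhqa cpvk onhh cds yjea urhv trv tnmid ypk turm rzmx
Hunk 2: at line 4 remove [yjea,urhv,trv] add [bfkkq,qqk] -> 10 lines: vrhqa cpvk onhh cds bfkkq qqk tnmid ypk turm rzmx
Hunk 3: at line 3 remove [cds,bfkkq,qqk] add [zkg] -> 8 lines: vrhqa cpvk onhh zkg tnmid ypk turm rzmx
Hunk 4: at line 4 remove [ypk] add [zkxz] -> 8 lines: vrhqa cpvk onhh zkg tnmid zkxz turm rzmx
Hunk 5: at line 1 remove [onhh,zkg,tnmid] add [bpux,ixqj,dfx] -> 8 lines: vrhqa cpvk bpux ixqj dfx zkxz turm rzmx
Hunk 6: at line 2 remove [ixqj] add [sgdgc,fah,hvy] -> 10 lines: vrhqa cpvk bpux sgdgc fah hvy dfx zkxz turm rzmx
Hunk 7: at line 2 remove [sgdgc,fah,hvy] add [tgsd,evh] -> 9 lines: vrhqa cpvk bpux tgsd evh dfx zkxz turm rzmx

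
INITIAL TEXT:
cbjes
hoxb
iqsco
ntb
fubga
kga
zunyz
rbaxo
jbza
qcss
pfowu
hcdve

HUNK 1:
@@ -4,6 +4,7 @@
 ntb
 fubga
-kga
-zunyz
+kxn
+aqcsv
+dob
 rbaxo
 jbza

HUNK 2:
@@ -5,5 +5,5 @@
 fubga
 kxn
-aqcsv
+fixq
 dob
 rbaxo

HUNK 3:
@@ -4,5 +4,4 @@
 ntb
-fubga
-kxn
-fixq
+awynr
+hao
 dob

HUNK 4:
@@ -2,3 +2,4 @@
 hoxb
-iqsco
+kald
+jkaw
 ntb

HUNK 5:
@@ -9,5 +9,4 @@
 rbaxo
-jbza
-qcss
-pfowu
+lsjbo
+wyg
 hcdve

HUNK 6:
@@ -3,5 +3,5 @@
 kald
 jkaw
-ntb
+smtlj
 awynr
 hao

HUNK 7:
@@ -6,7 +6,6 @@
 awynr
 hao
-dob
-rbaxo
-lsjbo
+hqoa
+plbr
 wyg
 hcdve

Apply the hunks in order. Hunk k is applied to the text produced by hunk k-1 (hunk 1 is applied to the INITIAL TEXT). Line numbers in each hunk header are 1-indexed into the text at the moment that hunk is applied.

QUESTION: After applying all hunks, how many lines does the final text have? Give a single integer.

Hunk 1: at line 4 remove [kga,zunyz] add [kxn,aqcsv,dob] -> 13 lines: cbjes hoxb iqsco ntb fubga kxn aqcsv dob rbaxo jbza qcss pfowu hcdve
Hunk 2: at line 5 remove [aqcsv] add [fixq] -> 13 lines: cbjes hoxb iqsco ntb fubga kxn fixq dob rbaxo jbza qcss pfowu hcdve
Hunk 3: at line 4 remove [fubga,kxn,fixq] add [awynr,hao] -> 12 lines: cbjes hoxb iqsco ntb awynr hao dob rbaxo jbza qcss pfowu hcdve
Hunk 4: at line 2 remove [iqsco] add [kald,jkaw] -> 13 lines: cbjes hoxb kald jkaw ntb awynr hao dob rbaxo jbza qcss pfowu hcdve
Hunk 5: at line 9 remove [jbza,qcss,pfowu] add [lsjbo,wyg] -> 12 lines: cbjes hoxb kald jkaw ntb awynr hao dob rbaxo lsjbo wyg hcdve
Hunk 6: at line 3 remove [ntb] add [smtlj] -> 12 lines: cbjes hoxb kald jkaw smtlj awynr hao dob rbaxo lsjbo wyg hcdve
Hunk 7: at line 6 remove [dob,rbaxo,lsjbo] add [hqoa,plbr] -> 11 lines: cbjes hoxb kald jkaw smtlj awynr hao hqoa plbr wyg hcdve
Final line count: 11

Answer: 11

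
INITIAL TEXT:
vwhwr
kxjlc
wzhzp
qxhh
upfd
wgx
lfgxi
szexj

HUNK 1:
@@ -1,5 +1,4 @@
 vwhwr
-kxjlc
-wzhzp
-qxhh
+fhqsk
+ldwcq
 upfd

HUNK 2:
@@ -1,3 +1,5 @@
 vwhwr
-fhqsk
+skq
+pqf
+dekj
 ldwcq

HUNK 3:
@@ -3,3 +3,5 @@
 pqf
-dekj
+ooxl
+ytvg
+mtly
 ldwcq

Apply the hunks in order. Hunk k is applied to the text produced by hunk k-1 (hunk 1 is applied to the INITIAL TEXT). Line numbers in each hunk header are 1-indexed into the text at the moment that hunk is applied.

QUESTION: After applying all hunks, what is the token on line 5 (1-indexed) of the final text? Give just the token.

Answer: ytvg

Derivation:
Hunk 1: at line 1 remove [kxjlc,wzhzp,qxhh] add [fhqsk,ldwcq] -> 7 lines: vwhwr fhqsk ldwcq upfd wgx lfgxi szexj
Hunk 2: at line 1 remove [fhqsk] add [skq,pqf,dekj] -> 9 lines: vwhwr skq pqf dekj ldwcq upfd wgx lfgxi szexj
Hunk 3: at line 3 remove [dekj] add [ooxl,ytvg,mtly] -> 11 lines: vwhwr skq pqf ooxl ytvg mtly ldwcq upfd wgx lfgxi szexj
Final line 5: ytvg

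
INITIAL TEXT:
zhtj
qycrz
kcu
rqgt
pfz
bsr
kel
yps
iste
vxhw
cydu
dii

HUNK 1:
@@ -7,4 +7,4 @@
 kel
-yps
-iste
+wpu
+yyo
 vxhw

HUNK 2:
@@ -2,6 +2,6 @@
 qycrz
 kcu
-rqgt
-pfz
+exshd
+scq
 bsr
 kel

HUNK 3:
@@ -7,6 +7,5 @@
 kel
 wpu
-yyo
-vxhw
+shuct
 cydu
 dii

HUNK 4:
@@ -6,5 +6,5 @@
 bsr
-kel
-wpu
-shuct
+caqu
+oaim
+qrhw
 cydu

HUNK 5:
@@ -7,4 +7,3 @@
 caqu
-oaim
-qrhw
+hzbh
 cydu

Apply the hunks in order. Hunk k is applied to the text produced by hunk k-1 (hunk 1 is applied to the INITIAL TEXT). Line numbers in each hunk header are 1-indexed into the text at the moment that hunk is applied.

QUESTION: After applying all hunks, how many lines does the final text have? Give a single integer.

Hunk 1: at line 7 remove [yps,iste] add [wpu,yyo] -> 12 lines: zhtj qycrz kcu rqgt pfz bsr kel wpu yyo vxhw cydu dii
Hunk 2: at line 2 remove [rqgt,pfz] add [exshd,scq] -> 12 lines: zhtj qycrz kcu exshd scq bsr kel wpu yyo vxhw cydu dii
Hunk 3: at line 7 remove [yyo,vxhw] add [shuct] -> 11 lines: zhtj qycrz kcu exshd scq bsr kel wpu shuct cydu dii
Hunk 4: at line 6 remove [kel,wpu,shuct] add [caqu,oaim,qrhw] -> 11 lines: zhtj qycrz kcu exshd scq bsr caqu oaim qrhw cydu dii
Hunk 5: at line 7 remove [oaim,qrhw] add [hzbh] -> 10 lines: zhtj qycrz kcu exshd scq bsr caqu hzbh cydu dii
Final line count: 10

Answer: 10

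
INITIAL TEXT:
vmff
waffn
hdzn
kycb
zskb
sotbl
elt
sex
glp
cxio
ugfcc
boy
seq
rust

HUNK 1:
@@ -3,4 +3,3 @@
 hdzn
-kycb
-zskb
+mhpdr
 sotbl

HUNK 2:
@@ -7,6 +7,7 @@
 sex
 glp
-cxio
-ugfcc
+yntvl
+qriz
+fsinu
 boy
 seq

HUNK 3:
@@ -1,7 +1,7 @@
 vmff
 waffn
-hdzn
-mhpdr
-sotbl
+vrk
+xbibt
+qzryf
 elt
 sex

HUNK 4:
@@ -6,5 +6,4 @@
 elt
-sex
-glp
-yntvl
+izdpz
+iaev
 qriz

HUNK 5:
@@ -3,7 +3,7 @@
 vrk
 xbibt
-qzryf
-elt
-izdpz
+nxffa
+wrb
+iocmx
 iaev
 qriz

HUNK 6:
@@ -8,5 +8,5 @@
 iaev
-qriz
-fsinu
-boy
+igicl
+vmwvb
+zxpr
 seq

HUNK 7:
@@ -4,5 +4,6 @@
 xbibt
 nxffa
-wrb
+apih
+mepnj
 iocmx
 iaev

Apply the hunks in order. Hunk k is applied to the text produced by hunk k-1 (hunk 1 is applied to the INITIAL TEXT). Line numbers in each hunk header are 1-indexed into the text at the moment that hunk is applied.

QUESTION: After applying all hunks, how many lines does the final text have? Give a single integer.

Hunk 1: at line 3 remove [kycb,zskb] add [mhpdr] -> 13 lines: vmff waffn hdzn mhpdr sotbl elt sex glp cxio ugfcc boy seq rust
Hunk 2: at line 7 remove [cxio,ugfcc] add [yntvl,qriz,fsinu] -> 14 lines: vmff waffn hdzn mhpdr sotbl elt sex glp yntvl qriz fsinu boy seq rust
Hunk 3: at line 1 remove [hdzn,mhpdr,sotbl] add [vrk,xbibt,qzryf] -> 14 lines: vmff waffn vrk xbibt qzryf elt sex glp yntvl qriz fsinu boy seq rust
Hunk 4: at line 6 remove [sex,glp,yntvl] add [izdpz,iaev] -> 13 lines: vmff waffn vrk xbibt qzryf elt izdpz iaev qriz fsinu boy seq rust
Hunk 5: at line 3 remove [qzryf,elt,izdpz] add [nxffa,wrb,iocmx] -> 13 lines: vmff waffn vrk xbibt nxffa wrb iocmx iaev qriz fsinu boy seq rust
Hunk 6: at line 8 remove [qriz,fsinu,boy] add [igicl,vmwvb,zxpr] -> 13 lines: vmff waffn vrk xbibt nxffa wrb iocmx iaev igicl vmwvb zxpr seq rust
Hunk 7: at line 4 remove [wrb] add [apih,mepnj] -> 14 lines: vmff waffn vrk xbibt nxffa apih mepnj iocmx iaev igicl vmwvb zxpr seq rust
Final line count: 14

Answer: 14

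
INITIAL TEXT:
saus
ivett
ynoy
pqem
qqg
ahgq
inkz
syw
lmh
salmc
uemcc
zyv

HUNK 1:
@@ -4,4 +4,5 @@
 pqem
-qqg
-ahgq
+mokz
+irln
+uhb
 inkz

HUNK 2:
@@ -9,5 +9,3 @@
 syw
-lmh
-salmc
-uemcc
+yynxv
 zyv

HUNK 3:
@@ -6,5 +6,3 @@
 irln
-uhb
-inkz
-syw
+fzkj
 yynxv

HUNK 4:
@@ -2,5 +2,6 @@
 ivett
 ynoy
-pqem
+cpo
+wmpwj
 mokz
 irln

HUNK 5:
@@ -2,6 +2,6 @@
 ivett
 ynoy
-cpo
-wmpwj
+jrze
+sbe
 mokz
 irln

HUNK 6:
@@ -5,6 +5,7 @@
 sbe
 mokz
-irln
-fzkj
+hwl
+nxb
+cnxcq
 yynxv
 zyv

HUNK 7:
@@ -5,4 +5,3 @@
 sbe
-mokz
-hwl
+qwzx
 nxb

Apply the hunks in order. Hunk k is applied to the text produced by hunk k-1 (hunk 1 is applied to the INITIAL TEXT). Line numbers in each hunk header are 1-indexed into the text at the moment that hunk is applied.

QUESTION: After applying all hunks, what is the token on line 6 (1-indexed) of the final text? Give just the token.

Hunk 1: at line 4 remove [qqg,ahgq] add [mokz,irln,uhb] -> 13 lines: saus ivett ynoy pqem mokz irln uhb inkz syw lmh salmc uemcc zyv
Hunk 2: at line 9 remove [lmh,salmc,uemcc] add [yynxv] -> 11 lines: saus ivett ynoy pqem mokz irln uhb inkz syw yynxv zyv
Hunk 3: at line 6 remove [uhb,inkz,syw] add [fzkj] -> 9 lines: saus ivett ynoy pqem mokz irln fzkj yynxv zyv
Hunk 4: at line 2 remove [pqem] add [cpo,wmpwj] -> 10 lines: saus ivett ynoy cpo wmpwj mokz irln fzkj yynxv zyv
Hunk 5: at line 2 remove [cpo,wmpwj] add [jrze,sbe] -> 10 lines: saus ivett ynoy jrze sbe mokz irln fzkj yynxv zyv
Hunk 6: at line 5 remove [irln,fzkj] add [hwl,nxb,cnxcq] -> 11 lines: saus ivett ynoy jrze sbe mokz hwl nxb cnxcq yynxv zyv
Hunk 7: at line 5 remove [mokz,hwl] add [qwzx] -> 10 lines: saus ivett ynoy jrze sbe qwzx nxb cnxcq yynxv zyv
Final line 6: qwzx

Answer: qwzx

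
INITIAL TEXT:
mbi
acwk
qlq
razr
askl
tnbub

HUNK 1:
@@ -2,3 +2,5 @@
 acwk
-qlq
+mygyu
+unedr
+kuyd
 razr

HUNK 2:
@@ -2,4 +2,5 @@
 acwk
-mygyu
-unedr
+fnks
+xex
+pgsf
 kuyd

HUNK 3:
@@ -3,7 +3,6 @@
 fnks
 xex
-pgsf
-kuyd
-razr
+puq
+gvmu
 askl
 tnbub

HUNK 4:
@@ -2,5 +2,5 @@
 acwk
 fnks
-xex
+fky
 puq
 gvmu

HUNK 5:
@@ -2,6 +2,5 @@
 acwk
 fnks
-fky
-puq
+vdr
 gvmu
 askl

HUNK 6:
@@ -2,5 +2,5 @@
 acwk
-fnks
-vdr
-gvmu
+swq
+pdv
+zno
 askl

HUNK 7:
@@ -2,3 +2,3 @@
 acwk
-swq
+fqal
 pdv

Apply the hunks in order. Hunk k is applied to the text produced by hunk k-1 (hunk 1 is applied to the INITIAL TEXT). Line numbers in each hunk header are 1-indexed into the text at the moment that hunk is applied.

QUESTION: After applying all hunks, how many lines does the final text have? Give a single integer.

Hunk 1: at line 2 remove [qlq] add [mygyu,unedr,kuyd] -> 8 lines: mbi acwk mygyu unedr kuyd razr askl tnbub
Hunk 2: at line 2 remove [mygyu,unedr] add [fnks,xex,pgsf] -> 9 lines: mbi acwk fnks xex pgsf kuyd razr askl tnbub
Hunk 3: at line 3 remove [pgsf,kuyd,razr] add [puq,gvmu] -> 8 lines: mbi acwk fnks xex puq gvmu askl tnbub
Hunk 4: at line 2 remove [xex] add [fky] -> 8 lines: mbi acwk fnks fky puq gvmu askl tnbub
Hunk 5: at line 2 remove [fky,puq] add [vdr] -> 7 lines: mbi acwk fnks vdr gvmu askl tnbub
Hunk 6: at line 2 remove [fnks,vdr,gvmu] add [swq,pdv,zno] -> 7 lines: mbi acwk swq pdv zno askl tnbub
Hunk 7: at line 2 remove [swq] add [fqal] -> 7 lines: mbi acwk fqal pdv zno askl tnbub
Final line count: 7

Answer: 7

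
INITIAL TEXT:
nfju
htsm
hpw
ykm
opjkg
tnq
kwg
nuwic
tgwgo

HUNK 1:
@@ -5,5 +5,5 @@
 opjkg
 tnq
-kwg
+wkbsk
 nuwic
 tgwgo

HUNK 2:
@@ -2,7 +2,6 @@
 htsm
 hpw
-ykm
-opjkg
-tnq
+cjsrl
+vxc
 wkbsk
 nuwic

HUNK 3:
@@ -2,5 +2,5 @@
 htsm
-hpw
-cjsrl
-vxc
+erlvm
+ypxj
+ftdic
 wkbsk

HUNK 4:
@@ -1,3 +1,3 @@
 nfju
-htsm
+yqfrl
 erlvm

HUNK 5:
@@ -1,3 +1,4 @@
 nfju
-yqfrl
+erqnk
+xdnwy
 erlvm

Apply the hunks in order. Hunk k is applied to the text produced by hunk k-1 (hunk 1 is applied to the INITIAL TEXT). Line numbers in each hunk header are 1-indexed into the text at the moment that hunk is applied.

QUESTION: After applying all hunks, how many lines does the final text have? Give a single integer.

Answer: 9

Derivation:
Hunk 1: at line 5 remove [kwg] add [wkbsk] -> 9 lines: nfju htsm hpw ykm opjkg tnq wkbsk nuwic tgwgo
Hunk 2: at line 2 remove [ykm,opjkg,tnq] add [cjsrl,vxc] -> 8 lines: nfju htsm hpw cjsrl vxc wkbsk nuwic tgwgo
Hunk 3: at line 2 remove [hpw,cjsrl,vxc] add [erlvm,ypxj,ftdic] -> 8 lines: nfju htsm erlvm ypxj ftdic wkbsk nuwic tgwgo
Hunk 4: at line 1 remove [htsm] add [yqfrl] -> 8 lines: nfju yqfrl erlvm ypxj ftdic wkbsk nuwic tgwgo
Hunk 5: at line 1 remove [yqfrl] add [erqnk,xdnwy] -> 9 lines: nfju erqnk xdnwy erlvm ypxj ftdic wkbsk nuwic tgwgo
Final line count: 9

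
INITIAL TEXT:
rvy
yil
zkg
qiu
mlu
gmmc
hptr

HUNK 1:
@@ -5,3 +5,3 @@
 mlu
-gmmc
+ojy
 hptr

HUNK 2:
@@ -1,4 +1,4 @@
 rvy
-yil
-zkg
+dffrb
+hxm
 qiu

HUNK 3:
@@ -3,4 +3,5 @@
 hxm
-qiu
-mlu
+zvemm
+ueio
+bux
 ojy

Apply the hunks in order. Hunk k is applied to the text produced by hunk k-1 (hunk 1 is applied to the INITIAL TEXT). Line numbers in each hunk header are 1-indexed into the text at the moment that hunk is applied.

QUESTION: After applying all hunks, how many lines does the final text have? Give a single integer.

Hunk 1: at line 5 remove [gmmc] add [ojy] -> 7 lines: rvy yil zkg qiu mlu ojy hptr
Hunk 2: at line 1 remove [yil,zkg] add [dffrb,hxm] -> 7 lines: rvy dffrb hxm qiu mlu ojy hptr
Hunk 3: at line 3 remove [qiu,mlu] add [zvemm,ueio,bux] -> 8 lines: rvy dffrb hxm zvemm ueio bux ojy hptr
Final line count: 8

Answer: 8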